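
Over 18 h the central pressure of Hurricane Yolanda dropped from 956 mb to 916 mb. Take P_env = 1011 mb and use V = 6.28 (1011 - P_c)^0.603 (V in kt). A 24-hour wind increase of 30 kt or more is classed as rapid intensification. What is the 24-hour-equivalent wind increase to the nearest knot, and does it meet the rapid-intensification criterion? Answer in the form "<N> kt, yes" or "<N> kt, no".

37 kt, yes

V₁: ΔP = 55, V ≈ 6.28 × 55^0.603 ≈ 70.37 kt.
V₂: ΔP = 95, V ≈ 6.28 × 95^0.603 ≈ 97.84 kt.
ΔV over 18 h = 27.47 kt → 24 h equivalent = 27.47 × 24/18 ≈ 36.63 kt.
37 kt ≥ 30 kt ⇒ rapid intensification.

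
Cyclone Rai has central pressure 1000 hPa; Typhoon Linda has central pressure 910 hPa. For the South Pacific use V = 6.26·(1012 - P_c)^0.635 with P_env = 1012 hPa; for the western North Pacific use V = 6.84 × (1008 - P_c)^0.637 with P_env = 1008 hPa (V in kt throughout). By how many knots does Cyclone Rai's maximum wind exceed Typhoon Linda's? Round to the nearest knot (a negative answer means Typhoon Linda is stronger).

-97 kt

Cyclone Rai: ΔP = 12; V ≈ 6.26 × 12^0.635 ≈ 30.33 kt.
Typhoon Linda: ΔP = 98; V ≈ 6.84 × 98^0.637 ≈ 126.90 kt.
Difference ≈ 30.33 − 126.90 = -96.57 → -97 kt.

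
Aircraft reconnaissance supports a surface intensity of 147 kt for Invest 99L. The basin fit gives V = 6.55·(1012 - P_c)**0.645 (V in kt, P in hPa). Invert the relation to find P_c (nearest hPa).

ΔP = (V / 6.55)^(1/0.645) = (147/6.55)^1.550.
147/6.55 = 22.443; 22.443^1.550 ≈ 124.36 hPa.
P_c = 1012 − 124.36 = 887.64 ≈ 888 hPa.

888 hPa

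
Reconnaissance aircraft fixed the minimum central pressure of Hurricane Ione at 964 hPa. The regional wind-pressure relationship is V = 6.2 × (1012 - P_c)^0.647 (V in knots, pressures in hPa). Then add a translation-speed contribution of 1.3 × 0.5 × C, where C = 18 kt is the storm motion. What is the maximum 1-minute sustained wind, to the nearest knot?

88 kt

ΔP = 1012 − 964 = 48 hPa.
48^0.647 ≈ 12.239.
V ≈ 6.2 × 12.239 ≈ 75.9 kt.
Translation term: 1.3 × 0.5 × 18 = 11.7 kt.
Corrected V ≈ 87.6 kt → 88 kt.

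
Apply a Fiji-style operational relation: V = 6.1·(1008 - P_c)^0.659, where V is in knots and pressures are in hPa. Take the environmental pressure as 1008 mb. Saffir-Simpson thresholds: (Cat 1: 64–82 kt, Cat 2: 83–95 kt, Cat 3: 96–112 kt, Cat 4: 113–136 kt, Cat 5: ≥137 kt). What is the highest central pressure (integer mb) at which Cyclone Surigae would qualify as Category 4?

924 mb

Category 4 begins at V = 113 kt.
Required ΔP = (113/6.1)^(1/0.659) = 18.525^1.517 ≈ 83.90 mb.
P_c ≤ 1008 − 83.90 = 924.10, so the highest integer P_c is 924 mb.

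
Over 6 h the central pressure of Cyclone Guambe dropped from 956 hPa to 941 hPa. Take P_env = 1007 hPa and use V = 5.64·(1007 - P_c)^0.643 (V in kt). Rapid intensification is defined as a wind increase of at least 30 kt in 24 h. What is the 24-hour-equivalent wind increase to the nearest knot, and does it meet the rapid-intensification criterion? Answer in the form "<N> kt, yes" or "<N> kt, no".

V₁: ΔP = 51, V ≈ 5.64 × 51^0.643 ≈ 70.67 kt.
V₂: ΔP = 66, V ≈ 5.64 × 66^0.643 ≈ 83.42 kt.
ΔV over 6 h = 12.75 kt → 24 h equivalent = 12.75 × 24/6 ≈ 51.00 kt.
51 kt ≥ 30 kt ⇒ rapid intensification.

51 kt, yes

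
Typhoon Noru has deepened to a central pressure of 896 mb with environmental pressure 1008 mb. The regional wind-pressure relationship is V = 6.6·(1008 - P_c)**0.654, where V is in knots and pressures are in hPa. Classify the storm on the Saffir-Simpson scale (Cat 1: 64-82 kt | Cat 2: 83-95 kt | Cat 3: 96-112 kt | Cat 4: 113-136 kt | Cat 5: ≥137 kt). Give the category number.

ΔP = 1008 − 896 = 112 mb.
V ≈ 6.6 × 112^0.654 = 6.6 × 21.89 ≈ 144 kt.
144 kt falls in the Category 5 band.

5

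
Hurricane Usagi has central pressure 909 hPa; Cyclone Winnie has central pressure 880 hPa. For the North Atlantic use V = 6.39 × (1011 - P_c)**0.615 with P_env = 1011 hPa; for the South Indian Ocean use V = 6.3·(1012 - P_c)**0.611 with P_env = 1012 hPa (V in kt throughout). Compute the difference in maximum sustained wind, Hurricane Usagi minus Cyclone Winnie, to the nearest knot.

-15 kt

Hurricane Usagi: ΔP = 102; V ≈ 6.39 × 102^0.615 ≈ 109.85 kt.
Cyclone Winnie: ΔP = 132; V ≈ 6.3 × 132^0.611 ≈ 124.45 kt.
Difference ≈ 109.85 − 124.45 = -14.60 → -15 kt.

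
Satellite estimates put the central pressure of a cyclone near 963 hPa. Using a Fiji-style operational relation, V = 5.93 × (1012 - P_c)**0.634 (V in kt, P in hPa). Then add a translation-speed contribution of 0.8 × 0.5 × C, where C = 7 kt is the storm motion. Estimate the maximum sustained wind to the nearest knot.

ΔP = 1012 − 963 = 49 hPa.
49^0.634 ≈ 11.792.
V ≈ 5.93 × 11.792 ≈ 69.9 kt.
Translation term: 0.8 × 0.5 × 7 = 2.8 kt.
Corrected V ≈ 72.7 kt → 73 kt.

73 kt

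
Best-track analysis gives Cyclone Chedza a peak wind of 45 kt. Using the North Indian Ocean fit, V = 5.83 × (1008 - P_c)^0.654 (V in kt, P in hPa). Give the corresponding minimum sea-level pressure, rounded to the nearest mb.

ΔP = (V / 5.83)^(1/0.654) = (45/5.83)^1.529.
45/5.83 = 7.719; 7.719^1.529 ≈ 22.76 mb.
P_c = 1008 − 22.76 = 985.24 ≈ 985 mb.

985 mb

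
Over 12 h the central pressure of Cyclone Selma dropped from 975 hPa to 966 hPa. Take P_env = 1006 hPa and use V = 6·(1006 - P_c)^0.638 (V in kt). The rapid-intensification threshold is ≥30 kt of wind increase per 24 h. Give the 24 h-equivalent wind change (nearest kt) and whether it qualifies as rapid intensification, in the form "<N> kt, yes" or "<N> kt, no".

19 kt, no

V₁: ΔP = 31, V ≈ 6 × 31^0.638 ≈ 53.66 kt.
V₂: ΔP = 40, V ≈ 6 × 40^0.638 ≈ 63.13 kt.
ΔV over 12 h = 9.47 kt → 24 h equivalent = 9.47 × 24/12 ≈ 18.94 kt.
19 kt < 30 kt ⇒ not rapid intensification.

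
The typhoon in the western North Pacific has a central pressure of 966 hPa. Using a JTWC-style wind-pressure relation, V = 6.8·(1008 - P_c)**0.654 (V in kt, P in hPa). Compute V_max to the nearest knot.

78 kt

ΔP = 1008 − 966 = 42 hPa.
42^0.654 ≈ 11.524.
V ≈ 6.8 × 11.524 ≈ 78.4 kt.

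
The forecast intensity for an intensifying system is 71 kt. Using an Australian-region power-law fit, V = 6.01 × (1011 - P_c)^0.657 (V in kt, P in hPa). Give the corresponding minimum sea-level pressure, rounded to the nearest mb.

ΔP = (V / 6.01)^(1/0.657) = (71/6.01)^1.522.
71/6.01 = 11.814; 11.814^1.522 ≈ 42.88 mb.
P_c = 1011 − 42.88 = 968.12 ≈ 968 mb.

968 mb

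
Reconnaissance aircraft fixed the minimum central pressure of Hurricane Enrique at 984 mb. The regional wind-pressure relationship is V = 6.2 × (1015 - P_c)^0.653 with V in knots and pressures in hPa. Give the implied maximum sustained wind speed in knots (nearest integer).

58 kt

ΔP = 1015 − 984 = 31 mb.
31^0.653 ≈ 9.416.
V ≈ 6.2 × 9.416 ≈ 58.4 kt.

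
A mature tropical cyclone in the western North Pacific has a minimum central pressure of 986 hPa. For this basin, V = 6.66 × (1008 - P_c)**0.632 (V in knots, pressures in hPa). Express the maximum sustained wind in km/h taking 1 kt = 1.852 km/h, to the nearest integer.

87 km/h

ΔP = 1008 − 986 = 22 hPa.
V ≈ 6.66 × 22^0.632 = 6.66 × 7.054 ≈ 46.977 kt.
46.977 × 1.852 ≈ 87.00 km/h → 87 km/h.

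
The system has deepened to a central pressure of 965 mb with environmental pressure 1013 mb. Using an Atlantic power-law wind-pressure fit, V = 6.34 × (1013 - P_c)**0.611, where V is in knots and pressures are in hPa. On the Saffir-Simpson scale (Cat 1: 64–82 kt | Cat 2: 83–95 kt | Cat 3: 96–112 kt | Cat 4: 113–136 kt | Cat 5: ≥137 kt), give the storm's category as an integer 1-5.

ΔP = 1013 − 965 = 48 mb.
V ≈ 6.34 × 48^0.611 = 6.34 × 10.65 ≈ 68 kt.
68 kt falls in the Category 1 band.

1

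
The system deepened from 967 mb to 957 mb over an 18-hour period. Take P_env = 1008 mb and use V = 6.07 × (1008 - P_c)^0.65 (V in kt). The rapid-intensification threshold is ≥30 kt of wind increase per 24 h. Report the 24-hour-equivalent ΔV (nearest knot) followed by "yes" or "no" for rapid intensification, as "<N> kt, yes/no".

V₁: ΔP = 41, V ≈ 6.07 × 41^0.65 ≈ 67.84 kt.
V₂: ΔP = 51, V ≈ 6.07 × 51^0.65 ≈ 78.18 kt.
ΔV over 18 h = 10.34 kt → 24 h equivalent = 10.34 × 24/18 ≈ 13.79 kt.
14 kt < 30 kt ⇒ not rapid intensification.

14 kt, no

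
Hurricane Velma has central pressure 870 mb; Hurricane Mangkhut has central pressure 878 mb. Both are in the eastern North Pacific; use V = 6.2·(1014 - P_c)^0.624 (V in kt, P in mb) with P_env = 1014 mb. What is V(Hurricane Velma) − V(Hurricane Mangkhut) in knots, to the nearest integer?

5 kt

Hurricane Velma: ΔP = 144; V ≈ 6.2 × 144^0.624 ≈ 137.79 kt.
Hurricane Mangkhut: ΔP = 136; V ≈ 6.2 × 136^0.624 ≈ 132.96 kt.
Difference ≈ 137.79 − 132.96 = 4.83 → 5 kt.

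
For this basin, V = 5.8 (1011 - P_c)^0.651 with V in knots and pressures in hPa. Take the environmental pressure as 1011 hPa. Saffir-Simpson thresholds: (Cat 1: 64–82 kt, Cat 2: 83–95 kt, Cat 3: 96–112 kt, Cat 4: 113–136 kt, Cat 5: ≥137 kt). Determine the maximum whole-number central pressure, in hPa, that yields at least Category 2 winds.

Category 2 begins at V = 83 kt.
Required ΔP = (83/5.8)^(1/0.651) = 14.310^1.536 ≈ 59.59 hPa.
P_c ≤ 1011 − 59.59 = 951.41, so the highest integer P_c is 951 hPa.

951 hPa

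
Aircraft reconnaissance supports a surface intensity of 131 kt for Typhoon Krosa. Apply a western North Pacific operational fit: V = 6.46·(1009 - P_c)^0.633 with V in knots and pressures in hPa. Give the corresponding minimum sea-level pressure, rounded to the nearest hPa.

ΔP = (V / 6.46)^(1/0.633) = (131/6.46)^1.580.
131/6.46 = 20.279; 20.279^1.580 ≈ 116.10 hPa.
P_c = 1009 − 116.10 = 892.90 ≈ 893 hPa.

893 hPa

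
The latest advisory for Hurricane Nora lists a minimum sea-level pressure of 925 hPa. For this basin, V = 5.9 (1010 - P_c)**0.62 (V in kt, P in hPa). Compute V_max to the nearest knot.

ΔP = 1010 − 925 = 85 hPa.
85^0.62 ≈ 15.712.
V ≈ 5.9 × 15.712 ≈ 92.7 kt.

93 kt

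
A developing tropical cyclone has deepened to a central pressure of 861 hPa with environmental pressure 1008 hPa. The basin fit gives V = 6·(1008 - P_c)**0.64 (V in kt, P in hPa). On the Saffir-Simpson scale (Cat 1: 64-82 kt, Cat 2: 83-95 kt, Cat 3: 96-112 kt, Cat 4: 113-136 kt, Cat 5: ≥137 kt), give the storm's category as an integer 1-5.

ΔP = 1008 − 861 = 147 hPa.
V ≈ 6 × 147^0.64 = 6 × 24.38 ≈ 146 kt.
146 kt falls in the Category 5 band.

5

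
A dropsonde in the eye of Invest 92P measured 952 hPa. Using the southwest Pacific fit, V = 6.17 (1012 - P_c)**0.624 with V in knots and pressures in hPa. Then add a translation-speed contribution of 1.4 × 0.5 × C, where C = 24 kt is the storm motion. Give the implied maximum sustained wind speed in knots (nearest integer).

96 kt

ΔP = 1012 − 952 = 60 hPa.
60^0.624 ≈ 12.870.
V ≈ 6.17 × 12.870 ≈ 79.4 kt.
Translation term: 1.4 × 0.5 × 24 = 16.8 kt.
Corrected V ≈ 96.2 kt → 96 kt.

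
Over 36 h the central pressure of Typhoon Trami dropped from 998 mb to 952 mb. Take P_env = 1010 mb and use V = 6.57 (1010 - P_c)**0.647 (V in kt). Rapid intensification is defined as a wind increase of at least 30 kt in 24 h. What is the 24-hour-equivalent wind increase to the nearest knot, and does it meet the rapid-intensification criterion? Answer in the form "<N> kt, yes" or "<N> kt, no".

V₁: ΔP = 12, V ≈ 6.57 × 12^0.647 ≈ 32.79 kt.
V₂: ΔP = 58, V ≈ 6.57 × 58^0.647 ≈ 90.89 kt.
ΔV over 36 h = 58.10 kt → 24 h equivalent = 58.10 × 24/36 ≈ 38.73 kt.
39 kt ≥ 30 kt ⇒ rapid intensification.

39 kt, yes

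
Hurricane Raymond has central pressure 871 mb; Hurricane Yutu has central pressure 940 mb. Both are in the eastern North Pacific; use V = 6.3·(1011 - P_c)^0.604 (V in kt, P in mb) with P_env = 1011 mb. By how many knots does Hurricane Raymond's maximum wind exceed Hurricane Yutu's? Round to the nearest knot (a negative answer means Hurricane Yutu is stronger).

42 kt

Hurricane Raymond: ΔP = 140; V ≈ 6.3 × 140^0.604 ≈ 124.62 kt.
Hurricane Yutu: ΔP = 71; V ≈ 6.3 × 71^0.604 ≈ 82.70 kt.
Difference ≈ 124.62 − 82.70 = 41.92 → 42 kt.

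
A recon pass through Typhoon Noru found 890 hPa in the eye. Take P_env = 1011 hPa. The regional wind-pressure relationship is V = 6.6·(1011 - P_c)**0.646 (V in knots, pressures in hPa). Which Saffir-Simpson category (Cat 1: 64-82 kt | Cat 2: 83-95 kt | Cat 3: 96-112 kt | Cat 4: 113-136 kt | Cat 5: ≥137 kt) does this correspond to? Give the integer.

ΔP = 1011 − 890 = 121 hPa.
V ≈ 6.6 × 121^0.646 = 6.6 × 22.16 ≈ 146 kt.
146 kt falls in the Category 5 band.

5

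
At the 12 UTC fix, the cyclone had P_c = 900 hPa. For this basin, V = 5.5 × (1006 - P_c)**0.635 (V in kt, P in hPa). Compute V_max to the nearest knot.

106 kt

ΔP = 1006 − 900 = 106 hPa.
106^0.635 ≈ 19.323.
V ≈ 5.5 × 19.323 ≈ 106.3 kt.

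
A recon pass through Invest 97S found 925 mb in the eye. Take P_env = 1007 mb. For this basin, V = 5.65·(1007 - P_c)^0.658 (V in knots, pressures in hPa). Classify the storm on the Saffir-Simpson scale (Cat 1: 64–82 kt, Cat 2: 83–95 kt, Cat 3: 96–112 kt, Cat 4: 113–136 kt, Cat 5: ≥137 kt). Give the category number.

3

ΔP = 1007 − 925 = 82 mb.
V ≈ 5.65 × 82^0.658 = 5.65 × 18.17 ≈ 103 kt.
103 kt falls in the Category 3 band.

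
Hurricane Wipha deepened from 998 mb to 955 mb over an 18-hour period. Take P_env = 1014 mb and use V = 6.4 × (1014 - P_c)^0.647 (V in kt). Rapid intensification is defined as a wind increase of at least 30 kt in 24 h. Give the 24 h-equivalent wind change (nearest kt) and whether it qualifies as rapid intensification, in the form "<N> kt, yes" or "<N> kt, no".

V₁: ΔP = 16, V ≈ 6.4 × 16^0.647 ≈ 38.48 kt.
V₂: ΔP = 59, V ≈ 6.4 × 59^0.647 ≈ 89.52 kt.
ΔV over 18 h = 51.04 kt → 24 h equivalent = 51.04 × 24/18 ≈ 68.05 kt.
68 kt ≥ 30 kt ⇒ rapid intensification.

68 kt, yes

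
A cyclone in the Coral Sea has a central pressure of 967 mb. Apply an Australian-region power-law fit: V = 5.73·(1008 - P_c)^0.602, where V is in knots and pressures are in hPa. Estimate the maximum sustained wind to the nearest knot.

ΔP = 1008 − 967 = 41 mb.
41^0.602 ≈ 9.352.
V ≈ 5.73 × 9.352 ≈ 53.6 kt.

54 kt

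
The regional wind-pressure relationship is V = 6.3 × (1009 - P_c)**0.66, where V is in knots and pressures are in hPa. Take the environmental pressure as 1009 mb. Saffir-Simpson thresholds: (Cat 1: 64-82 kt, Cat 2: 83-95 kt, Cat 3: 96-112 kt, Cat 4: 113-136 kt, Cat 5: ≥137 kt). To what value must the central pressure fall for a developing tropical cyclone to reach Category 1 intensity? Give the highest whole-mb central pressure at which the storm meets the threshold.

975 mb

Category 1 begins at V = 64 kt.
Required ΔP = (64/6.3)^(1/0.66) = 10.159^1.515 ≈ 33.54 mb.
P_c ≤ 1009 − 33.54 = 975.46, so the highest integer P_c is 975 mb.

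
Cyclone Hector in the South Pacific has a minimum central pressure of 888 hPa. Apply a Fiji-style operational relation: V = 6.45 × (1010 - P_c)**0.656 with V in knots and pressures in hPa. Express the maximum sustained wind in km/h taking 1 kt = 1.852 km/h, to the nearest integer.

279 km/h

ΔP = 1010 − 888 = 122 hPa.
V ≈ 6.45 × 122^0.656 = 6.45 × 23.370 ≈ 150.734 kt.
150.734 × 1.852 ≈ 279.16 km/h → 279 km/h.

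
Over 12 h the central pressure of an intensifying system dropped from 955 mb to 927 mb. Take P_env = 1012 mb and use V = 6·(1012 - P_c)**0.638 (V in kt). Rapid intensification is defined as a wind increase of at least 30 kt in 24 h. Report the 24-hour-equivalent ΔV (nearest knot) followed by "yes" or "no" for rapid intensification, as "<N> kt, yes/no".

46 kt, yes

V₁: ΔP = 57, V ≈ 6 × 57^0.638 ≈ 79.14 kt.
V₂: ΔP = 85, V ≈ 6 × 85^0.638 ≈ 102.12 kt.
ΔV over 12 h = 22.98 kt → 24 h equivalent = 22.98 × 24/12 ≈ 45.96 kt.
46 kt ≥ 30 kt ⇒ rapid intensification.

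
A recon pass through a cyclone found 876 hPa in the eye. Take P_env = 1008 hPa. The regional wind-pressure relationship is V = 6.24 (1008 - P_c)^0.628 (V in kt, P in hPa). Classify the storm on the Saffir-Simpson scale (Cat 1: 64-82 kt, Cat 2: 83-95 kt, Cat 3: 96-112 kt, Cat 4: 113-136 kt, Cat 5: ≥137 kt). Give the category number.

ΔP = 1008 − 876 = 132 hPa.
V ≈ 6.24 × 132^0.628 = 6.24 × 21.46 ≈ 134 kt.
134 kt falls in the Category 4 band.

4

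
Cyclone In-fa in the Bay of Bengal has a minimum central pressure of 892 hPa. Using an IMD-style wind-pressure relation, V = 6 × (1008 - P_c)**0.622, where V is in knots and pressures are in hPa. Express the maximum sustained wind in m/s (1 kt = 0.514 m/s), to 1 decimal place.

ΔP = 1008 − 892 = 116 hPa.
V ≈ 6 × 116^0.622 = 6 × 19.235 ≈ 115.410 kt.
115.410 × 0.514 ≈ 59.32 m/s → 59.3 m/s.

59.3 m/s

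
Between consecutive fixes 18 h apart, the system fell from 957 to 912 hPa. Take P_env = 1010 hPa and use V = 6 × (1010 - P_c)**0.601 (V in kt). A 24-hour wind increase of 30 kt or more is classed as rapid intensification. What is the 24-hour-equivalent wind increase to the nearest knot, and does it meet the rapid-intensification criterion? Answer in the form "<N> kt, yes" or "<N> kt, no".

39 kt, yes

V₁: ΔP = 53, V ≈ 6 × 53^0.601 ≈ 65.23 kt.
V₂: ΔP = 98, V ≈ 6 × 98^0.601 ≈ 94.38 kt.
ΔV over 18 h = 29.15 kt → 24 h equivalent = 29.15 × 24/18 ≈ 38.87 kt.
39 kt ≥ 30 kt ⇒ rapid intensification.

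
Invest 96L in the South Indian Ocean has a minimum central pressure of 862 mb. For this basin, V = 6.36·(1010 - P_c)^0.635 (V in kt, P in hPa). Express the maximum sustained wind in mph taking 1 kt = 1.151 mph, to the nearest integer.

175 mph

ΔP = 1010 − 862 = 148 mb.
V ≈ 6.36 × 148^0.635 = 6.36 × 23.885 ≈ 151.905 kt.
151.905 × 1.151 ≈ 174.84 mph → 175 mph.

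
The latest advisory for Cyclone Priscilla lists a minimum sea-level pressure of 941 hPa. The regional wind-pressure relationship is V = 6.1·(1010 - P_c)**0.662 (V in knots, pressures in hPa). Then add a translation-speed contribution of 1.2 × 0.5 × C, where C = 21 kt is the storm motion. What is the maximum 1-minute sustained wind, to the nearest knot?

ΔP = 1010 − 941 = 69 hPa.
69^0.662 ≈ 16.494.
V ≈ 6.1 × 16.494 ≈ 100.6 kt.
Translation term: 1.2 × 0.5 × 21 = 12.6 kt.
Corrected V ≈ 113.2 kt → 113 kt.

113 kt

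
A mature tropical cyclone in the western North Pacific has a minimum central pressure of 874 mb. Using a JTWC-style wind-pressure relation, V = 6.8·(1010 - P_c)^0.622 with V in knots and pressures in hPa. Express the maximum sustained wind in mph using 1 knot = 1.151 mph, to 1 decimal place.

ΔP = 1010 − 874 = 136 mb.
V ≈ 6.8 × 136^0.622 = 6.8 × 21.235 ≈ 144.401 kt.
144.401 × 1.151 ≈ 166.21 mph → 166.2 mph.

166.2 mph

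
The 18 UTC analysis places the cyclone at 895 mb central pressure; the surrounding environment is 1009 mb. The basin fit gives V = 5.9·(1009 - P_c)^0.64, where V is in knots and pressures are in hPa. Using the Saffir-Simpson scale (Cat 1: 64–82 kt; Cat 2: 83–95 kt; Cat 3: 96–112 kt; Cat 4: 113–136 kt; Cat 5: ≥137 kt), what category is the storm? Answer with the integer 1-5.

4

ΔP = 1009 − 895 = 114 mb.
V ≈ 5.9 × 114^0.64 = 5.9 × 20.72 ≈ 122 kt.
122 kt falls in the Category 4 band.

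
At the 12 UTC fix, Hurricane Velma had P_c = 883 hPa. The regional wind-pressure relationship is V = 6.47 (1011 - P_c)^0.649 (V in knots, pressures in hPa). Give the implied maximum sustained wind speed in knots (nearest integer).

151 kt

ΔP = 1011 − 883 = 128 hPa.
128^0.649 ≈ 23.312.
V ≈ 6.47 × 23.312 ≈ 150.8 kt.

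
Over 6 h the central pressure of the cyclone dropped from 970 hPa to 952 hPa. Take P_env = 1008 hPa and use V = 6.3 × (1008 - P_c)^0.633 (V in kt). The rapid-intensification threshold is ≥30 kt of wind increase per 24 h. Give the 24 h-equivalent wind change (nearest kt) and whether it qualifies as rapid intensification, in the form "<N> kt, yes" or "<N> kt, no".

70 kt, yes

V₁: ΔP = 38, V ≈ 6.3 × 38^0.633 ≈ 63.00 kt.
V₂: ΔP = 56, V ≈ 6.3 × 56^0.633 ≈ 80.53 kt.
ΔV over 6 h = 17.53 kt → 24 h equivalent = 17.53 × 24/6 ≈ 70.12 kt.
70 kt ≥ 30 kt ⇒ rapid intensification.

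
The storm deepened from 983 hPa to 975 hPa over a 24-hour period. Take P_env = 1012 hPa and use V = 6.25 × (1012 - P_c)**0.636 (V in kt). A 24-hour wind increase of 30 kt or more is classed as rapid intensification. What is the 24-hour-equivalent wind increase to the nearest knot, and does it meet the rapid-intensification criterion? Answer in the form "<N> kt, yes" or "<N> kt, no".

9 kt, no

V₁: ΔP = 29, V ≈ 6.25 × 29^0.636 ≈ 53.21 kt.
V₂: ΔP = 37, V ≈ 6.25 × 37^0.636 ≈ 62.12 kt.
ΔV over 24 h = 8.91 kt → 24 h equivalent = 8.91 × 24/24 ≈ 8.91 kt.
9 kt < 30 kt ⇒ not rapid intensification.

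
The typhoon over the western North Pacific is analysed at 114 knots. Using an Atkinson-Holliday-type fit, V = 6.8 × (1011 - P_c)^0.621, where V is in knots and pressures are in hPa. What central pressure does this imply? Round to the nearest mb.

ΔP = (V / 6.8)^(1/0.621) = (114/6.8)^1.610.
114/6.8 = 16.765; 16.765^1.610 ≈ 93.68 mb.
P_c = 1011 − 93.68 = 917.32 ≈ 917 mb.

917 mb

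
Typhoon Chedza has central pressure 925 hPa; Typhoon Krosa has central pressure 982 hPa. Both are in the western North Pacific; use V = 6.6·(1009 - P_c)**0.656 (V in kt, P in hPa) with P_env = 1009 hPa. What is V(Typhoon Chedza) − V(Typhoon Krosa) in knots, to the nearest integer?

63 kt

Typhoon Chedza: ΔP = 84; V ≈ 6.6 × 84^0.656 ≈ 120.75 kt.
Typhoon Krosa: ΔP = 27; V ≈ 6.6 × 27^0.656 ≈ 57.35 kt.
Difference ≈ 120.75 − 57.35 = 63.40 → 63 kt.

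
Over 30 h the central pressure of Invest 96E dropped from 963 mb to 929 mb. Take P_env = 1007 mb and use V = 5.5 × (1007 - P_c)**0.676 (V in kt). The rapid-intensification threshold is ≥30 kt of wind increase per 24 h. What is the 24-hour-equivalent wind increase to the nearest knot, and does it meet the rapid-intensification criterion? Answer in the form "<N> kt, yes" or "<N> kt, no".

27 kt, no

V₁: ΔP = 44, V ≈ 5.5 × 44^0.676 ≈ 71.01 kt.
V₂: ΔP = 78, V ≈ 5.5 × 78^0.676 ≈ 104.57 kt.
ΔV over 30 h = 33.56 kt → 24 h equivalent = 33.56 × 24/30 ≈ 26.85 kt.
27 kt < 30 kt ⇒ not rapid intensification.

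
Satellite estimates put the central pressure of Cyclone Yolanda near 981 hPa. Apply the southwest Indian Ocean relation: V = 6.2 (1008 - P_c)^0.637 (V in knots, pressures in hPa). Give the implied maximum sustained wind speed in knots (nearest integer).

ΔP = 1008 − 981 = 27 hPa.
27^0.637 ≈ 8.162.
V ≈ 6.2 × 8.162 ≈ 50.6 kt.

51 kt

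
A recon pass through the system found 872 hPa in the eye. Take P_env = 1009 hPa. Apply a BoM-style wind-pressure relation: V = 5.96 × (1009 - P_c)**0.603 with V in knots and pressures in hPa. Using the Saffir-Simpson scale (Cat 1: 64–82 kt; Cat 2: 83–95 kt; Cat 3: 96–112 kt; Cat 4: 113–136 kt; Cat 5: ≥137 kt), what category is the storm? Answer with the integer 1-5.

ΔP = 1009 − 872 = 137 hPa.
V ≈ 5.96 × 137^0.603 = 5.96 × 19.43 ≈ 116 kt.
116 kt falls in the Category 4 band.

4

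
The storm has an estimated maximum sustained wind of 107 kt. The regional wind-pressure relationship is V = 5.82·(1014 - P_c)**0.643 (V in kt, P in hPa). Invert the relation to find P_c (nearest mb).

921 mb

ΔP = (V / 5.82)^(1/0.643) = (107/5.82)^1.555.
107/5.82 = 18.385; 18.385^1.555 ≈ 92.58 mb.
P_c = 1014 − 92.58 = 921.42 ≈ 921 mb.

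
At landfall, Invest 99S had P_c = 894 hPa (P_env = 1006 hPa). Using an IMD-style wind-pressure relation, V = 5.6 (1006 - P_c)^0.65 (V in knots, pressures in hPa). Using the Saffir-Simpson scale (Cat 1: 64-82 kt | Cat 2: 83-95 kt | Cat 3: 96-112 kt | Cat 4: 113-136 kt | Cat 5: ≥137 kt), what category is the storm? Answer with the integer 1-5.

4

ΔP = 1006 − 894 = 112 hPa.
V ≈ 5.6 × 112^0.65 = 5.6 × 21.48 ≈ 120 kt.
120 kt falls in the Category 4 band.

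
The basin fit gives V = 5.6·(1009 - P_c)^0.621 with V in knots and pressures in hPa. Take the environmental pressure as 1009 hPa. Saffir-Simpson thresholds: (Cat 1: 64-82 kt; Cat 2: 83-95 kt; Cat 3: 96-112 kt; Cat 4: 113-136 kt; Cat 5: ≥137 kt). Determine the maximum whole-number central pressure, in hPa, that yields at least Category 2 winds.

Category 2 begins at V = 83 kt.
Required ΔP = (83/5.6)^(1/0.621) = 14.821^1.610 ≈ 76.82 hPa.
P_c ≤ 1009 − 76.82 = 932.18, so the highest integer P_c is 932 hPa.

932 hPa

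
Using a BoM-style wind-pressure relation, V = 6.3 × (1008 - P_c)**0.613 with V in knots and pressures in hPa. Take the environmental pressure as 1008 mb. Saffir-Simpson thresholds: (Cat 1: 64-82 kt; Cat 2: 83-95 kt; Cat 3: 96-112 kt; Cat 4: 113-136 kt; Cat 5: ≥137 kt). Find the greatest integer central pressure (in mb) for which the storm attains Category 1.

Category 1 begins at V = 64 kt.
Required ΔP = (64/6.3)^(1/0.613) = 10.159^1.631 ≈ 43.90 mb.
P_c ≤ 1008 − 43.90 = 964.10, so the highest integer P_c is 964 mb.

964 mb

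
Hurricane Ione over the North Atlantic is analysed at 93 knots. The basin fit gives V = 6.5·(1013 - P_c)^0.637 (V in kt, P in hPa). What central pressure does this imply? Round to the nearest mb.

ΔP = (V / 6.5)^(1/0.637) = (93/6.5)^1.570.
93/6.5 = 14.308; 14.308^1.570 ≈ 65.17 mb.
P_c = 1013 − 65.17 = 947.83 ≈ 948 mb.

948 mb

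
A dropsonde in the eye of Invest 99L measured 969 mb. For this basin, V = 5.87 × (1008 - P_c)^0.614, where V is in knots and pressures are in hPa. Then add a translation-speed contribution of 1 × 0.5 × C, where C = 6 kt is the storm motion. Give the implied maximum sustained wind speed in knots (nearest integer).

59 kt

ΔP = 1008 − 969 = 39 mb.
39^0.614 ≈ 9.482.
V ≈ 5.87 × 9.482 ≈ 55.7 kt.
Translation term: 1 × 0.5 × 6 = 3 kt.
Corrected V ≈ 58.7 kt → 59 kt.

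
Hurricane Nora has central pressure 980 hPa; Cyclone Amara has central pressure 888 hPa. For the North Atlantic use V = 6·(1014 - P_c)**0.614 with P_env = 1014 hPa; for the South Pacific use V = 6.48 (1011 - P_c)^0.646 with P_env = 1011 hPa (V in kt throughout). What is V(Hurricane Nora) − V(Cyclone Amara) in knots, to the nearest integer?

Hurricane Nora: ΔP = 34; V ≈ 6 × 34^0.614 ≈ 52.30 kt.
Cyclone Amara: ΔP = 123; V ≈ 6.48 × 123^0.646 ≈ 145.10 kt.
Difference ≈ 52.30 − 145.10 = -92.80 → -93 kt.

-93 kt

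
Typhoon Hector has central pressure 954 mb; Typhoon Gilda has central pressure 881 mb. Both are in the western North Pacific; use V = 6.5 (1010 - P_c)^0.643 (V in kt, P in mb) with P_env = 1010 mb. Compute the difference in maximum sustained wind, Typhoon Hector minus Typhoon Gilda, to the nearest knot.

-61 kt

Typhoon Hector: ΔP = 56; V ≈ 6.5 × 56^0.643 ≈ 86.50 kt.
Typhoon Gilda: ΔP = 129; V ≈ 6.5 × 129^0.643 ≈ 147.92 kt.
Difference ≈ 86.50 − 147.92 = -61.42 → -61 kt.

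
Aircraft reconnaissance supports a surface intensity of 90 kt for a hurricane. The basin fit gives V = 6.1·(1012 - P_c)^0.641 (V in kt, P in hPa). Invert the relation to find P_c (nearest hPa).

945 hPa

ΔP = (V / 6.1)^(1/0.641) = (90/6.1)^1.560.
90/6.1 = 14.754; 14.754^1.560 ≈ 66.62 hPa.
P_c = 1012 − 66.62 = 945.38 ≈ 945 hPa.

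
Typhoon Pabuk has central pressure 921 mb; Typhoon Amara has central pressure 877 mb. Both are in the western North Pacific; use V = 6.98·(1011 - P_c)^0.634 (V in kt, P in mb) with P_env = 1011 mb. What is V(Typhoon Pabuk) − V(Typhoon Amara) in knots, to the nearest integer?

Typhoon Pabuk: ΔP = 90; V ≈ 6.98 × 90^0.634 ≈ 121.02 kt.
Typhoon Amara: ΔP = 134; V ≈ 6.98 × 134^0.634 ≈ 155.75 kt.
Difference ≈ 121.02 − 155.75 = -34.73 → -35 kt.

-35 kt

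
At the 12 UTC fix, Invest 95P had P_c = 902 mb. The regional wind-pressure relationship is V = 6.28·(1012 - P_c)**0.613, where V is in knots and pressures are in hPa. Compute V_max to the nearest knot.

ΔP = 1012 − 902 = 110 mb.
110^0.613 ≈ 17.839.
V ≈ 6.28 × 17.839 ≈ 112.0 kt.

112 kt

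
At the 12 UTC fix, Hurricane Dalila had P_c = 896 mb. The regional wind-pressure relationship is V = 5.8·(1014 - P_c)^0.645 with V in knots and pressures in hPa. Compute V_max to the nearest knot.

ΔP = 1014 − 896 = 118 mb.
118^0.645 ≈ 21.695.
V ≈ 5.8 × 21.695 ≈ 125.8 kt.

126 kt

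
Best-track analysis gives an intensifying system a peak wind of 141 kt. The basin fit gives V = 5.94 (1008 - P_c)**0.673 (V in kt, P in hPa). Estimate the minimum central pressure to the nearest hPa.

ΔP = (V / 5.94)^(1/0.673) = (141/5.94)^1.486.
141/5.94 = 23.737; 23.737^1.486 ≈ 110.59 hPa.
P_c = 1008 − 110.59 = 897.41 ≈ 897 hPa.

897 hPa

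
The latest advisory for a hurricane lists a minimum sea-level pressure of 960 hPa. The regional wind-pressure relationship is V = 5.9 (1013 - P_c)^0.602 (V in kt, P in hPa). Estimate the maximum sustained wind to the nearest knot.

ΔP = 1013 − 960 = 53 hPa.
53^0.602 ≈ 10.915.
V ≈ 5.9 × 10.915 ≈ 64.4 kt.

64 kt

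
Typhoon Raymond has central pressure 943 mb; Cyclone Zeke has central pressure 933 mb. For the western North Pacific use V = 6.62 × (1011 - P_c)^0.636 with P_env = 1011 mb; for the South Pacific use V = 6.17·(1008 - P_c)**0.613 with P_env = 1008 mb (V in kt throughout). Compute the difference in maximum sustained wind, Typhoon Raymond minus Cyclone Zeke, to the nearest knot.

10 kt

Typhoon Raymond: ΔP = 68; V ≈ 6.62 × 68^0.636 ≈ 96.90 kt.
Cyclone Zeke: ΔP = 75; V ≈ 6.17 × 75^0.613 ≈ 87.04 kt.
Difference ≈ 96.90 − 87.04 = 9.86 → 10 kt.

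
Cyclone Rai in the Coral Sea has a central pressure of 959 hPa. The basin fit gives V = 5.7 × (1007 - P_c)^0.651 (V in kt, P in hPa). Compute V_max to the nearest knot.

ΔP = 1007 − 959 = 48 hPa.
48^0.651 ≈ 12.430.
V ≈ 5.7 × 12.430 ≈ 70.9 kt.

71 kt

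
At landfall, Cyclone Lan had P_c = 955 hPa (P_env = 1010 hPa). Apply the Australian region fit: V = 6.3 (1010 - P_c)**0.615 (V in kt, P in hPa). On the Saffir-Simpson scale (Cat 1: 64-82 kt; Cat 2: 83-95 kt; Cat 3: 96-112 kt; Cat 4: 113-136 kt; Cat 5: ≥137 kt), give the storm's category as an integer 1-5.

ΔP = 1010 − 955 = 55 hPa.
V ≈ 6.3 × 55^0.615 = 6.3 × 11.76 ≈ 74 kt.
74 kt falls in the Category 1 band.

1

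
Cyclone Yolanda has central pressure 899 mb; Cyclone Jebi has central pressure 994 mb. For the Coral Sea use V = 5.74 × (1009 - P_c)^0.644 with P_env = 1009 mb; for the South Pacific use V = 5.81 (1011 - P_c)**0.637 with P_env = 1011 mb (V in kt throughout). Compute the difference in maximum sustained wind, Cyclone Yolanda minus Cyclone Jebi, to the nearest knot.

83 kt

Cyclone Yolanda: ΔP = 110; V ≈ 5.74 × 110^0.644 ≈ 118.46 kt.
Cyclone Jebi: ΔP = 17; V ≈ 5.81 × 17^0.637 ≈ 35.32 kt.
Difference ≈ 118.46 − 35.32 = 83.14 → 83 kt.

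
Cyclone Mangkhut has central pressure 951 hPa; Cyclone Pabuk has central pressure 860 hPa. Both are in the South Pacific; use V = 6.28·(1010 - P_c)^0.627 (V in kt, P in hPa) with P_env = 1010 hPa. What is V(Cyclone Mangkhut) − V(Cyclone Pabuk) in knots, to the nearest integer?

Cyclone Mangkhut: ΔP = 59; V ≈ 6.28 × 59^0.627 ≈ 80.96 kt.
Cyclone Pabuk: ΔP = 150; V ≈ 6.28 × 150^0.627 ≈ 145.33 kt.
Difference ≈ 80.96 − 145.33 = -64.37 → -64 kt.

-64 kt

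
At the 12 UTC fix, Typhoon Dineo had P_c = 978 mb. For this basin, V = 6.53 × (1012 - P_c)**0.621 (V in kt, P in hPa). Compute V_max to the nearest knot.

ΔP = 1012 − 978 = 34 mb.
34^0.621 ≈ 8.934.
V ≈ 6.53 × 8.934 ≈ 58.3 kt.

58 kt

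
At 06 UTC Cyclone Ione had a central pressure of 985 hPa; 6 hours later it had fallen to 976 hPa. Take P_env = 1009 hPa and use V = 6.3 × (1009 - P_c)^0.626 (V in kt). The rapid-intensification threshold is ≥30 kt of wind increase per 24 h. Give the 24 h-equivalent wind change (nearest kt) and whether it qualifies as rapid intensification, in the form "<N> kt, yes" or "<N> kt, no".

V₁: ΔP = 24, V ≈ 6.3 × 24^0.626 ≈ 46.06 kt.
V₂: ΔP = 33, V ≈ 6.3 × 33^0.626 ≈ 56.23 kt.
ΔV over 6 h = 10.17 kt → 24 h equivalent = 10.17 × 24/6 ≈ 40.68 kt.
41 kt ≥ 30 kt ⇒ rapid intensification.

41 kt, yes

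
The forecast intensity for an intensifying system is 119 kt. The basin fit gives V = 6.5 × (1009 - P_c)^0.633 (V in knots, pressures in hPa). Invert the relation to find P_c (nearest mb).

ΔP = (V / 6.5)^(1/0.633) = (119/6.5)^1.580.
119/6.5 = 18.308; 18.308^1.580 ≈ 98.78 mb.
P_c = 1009 − 98.78 = 910.22 ≈ 910 mb.

910 mb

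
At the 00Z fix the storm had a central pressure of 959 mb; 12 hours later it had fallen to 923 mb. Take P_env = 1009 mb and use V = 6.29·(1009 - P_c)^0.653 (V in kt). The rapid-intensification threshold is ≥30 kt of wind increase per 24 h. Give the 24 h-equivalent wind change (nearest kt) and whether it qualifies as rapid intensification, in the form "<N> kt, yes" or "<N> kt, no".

69 kt, yes

V₁: ΔP = 50, V ≈ 6.29 × 50^0.653 ≈ 80.92 kt.
V₂: ΔP = 86, V ≈ 6.29 × 86^0.653 ≈ 115.31 kt.
ΔV over 12 h = 34.39 kt → 24 h equivalent = 34.39 × 24/12 ≈ 68.78 kt.
69 kt ≥ 30 kt ⇒ rapid intensification.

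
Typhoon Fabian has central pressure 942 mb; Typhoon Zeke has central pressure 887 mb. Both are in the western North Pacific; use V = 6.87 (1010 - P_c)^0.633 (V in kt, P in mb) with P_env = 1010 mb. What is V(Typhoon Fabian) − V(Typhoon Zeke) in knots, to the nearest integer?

Typhoon Fabian: ΔP = 68; V ≈ 6.87 × 68^0.633 ≈ 99.30 kt.
Typhoon Zeke: ΔP = 123; V ≈ 6.87 × 123^0.633 ≈ 144.50 kt.
Difference ≈ 99.30 − 144.50 = -45.20 → -45 kt.

-45 kt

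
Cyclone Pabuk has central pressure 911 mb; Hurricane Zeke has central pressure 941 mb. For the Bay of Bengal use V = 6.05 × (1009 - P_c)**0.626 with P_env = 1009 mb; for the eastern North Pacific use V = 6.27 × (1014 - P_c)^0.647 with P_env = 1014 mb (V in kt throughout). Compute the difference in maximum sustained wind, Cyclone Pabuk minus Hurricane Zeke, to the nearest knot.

6 kt

Cyclone Pabuk: ΔP = 98; V ≈ 6.05 × 98^0.626 ≈ 106.72 kt.
Hurricane Zeke: ΔP = 73; V ≈ 6.27 × 73^0.647 ≈ 100.66 kt.
Difference ≈ 106.72 − 100.66 = 6.06 → 6 kt.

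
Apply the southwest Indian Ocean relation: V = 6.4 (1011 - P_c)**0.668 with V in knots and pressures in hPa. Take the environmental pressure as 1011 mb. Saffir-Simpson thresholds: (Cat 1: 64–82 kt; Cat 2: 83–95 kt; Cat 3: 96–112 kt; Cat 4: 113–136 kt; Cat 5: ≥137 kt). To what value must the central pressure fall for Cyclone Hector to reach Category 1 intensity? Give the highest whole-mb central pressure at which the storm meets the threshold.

Category 1 begins at V = 64 kt.
Required ΔP = (64/6.4)^(1/0.668) = 10.000^1.497 ≈ 31.41 mb.
P_c ≤ 1011 − 31.41 = 979.59, so the highest integer P_c is 979 mb.

979 mb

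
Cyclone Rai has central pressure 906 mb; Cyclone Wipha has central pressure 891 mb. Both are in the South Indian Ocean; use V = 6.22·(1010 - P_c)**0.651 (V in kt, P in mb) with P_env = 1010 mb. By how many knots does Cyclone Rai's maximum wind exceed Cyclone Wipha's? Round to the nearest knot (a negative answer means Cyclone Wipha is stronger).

Cyclone Rai: ΔP = 104; V ≈ 6.22 × 104^0.651 ≈ 127.90 kt.
Cyclone Wipha: ΔP = 119; V ≈ 6.22 × 119^0.651 ≈ 139.63 kt.
Difference ≈ 127.90 − 139.63 = -11.73 → -12 kt.

-12 kt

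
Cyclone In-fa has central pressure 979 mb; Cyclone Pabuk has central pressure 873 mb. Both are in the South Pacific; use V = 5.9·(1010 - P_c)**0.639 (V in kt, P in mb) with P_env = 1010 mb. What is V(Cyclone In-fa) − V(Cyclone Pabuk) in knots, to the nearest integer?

-84 kt

Cyclone In-fa: ΔP = 31; V ≈ 5.9 × 31^0.639 ≈ 52.95 kt.
Cyclone Pabuk: ΔP = 137; V ≈ 5.9 × 137^0.639 ≈ 136.84 kt.
Difference ≈ 52.95 − 136.84 = -83.89 → -84 kt.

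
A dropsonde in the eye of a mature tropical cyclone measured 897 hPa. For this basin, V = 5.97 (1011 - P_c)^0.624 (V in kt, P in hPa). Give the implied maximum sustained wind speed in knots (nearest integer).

115 kt

ΔP = 1011 − 897 = 114 hPa.
114^0.624 ≈ 19.209.
V ≈ 5.97 × 19.209 ≈ 114.7 kt.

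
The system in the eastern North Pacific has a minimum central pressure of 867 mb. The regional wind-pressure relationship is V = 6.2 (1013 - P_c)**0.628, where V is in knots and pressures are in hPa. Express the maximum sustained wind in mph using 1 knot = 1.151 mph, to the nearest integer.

ΔP = 1013 − 867 = 146 mb.
V ≈ 6.2 × 146^0.628 = 6.2 × 22.867 ≈ 141.777 kt.
141.777 × 1.151 ≈ 163.19 mph → 163 mph.

163 mph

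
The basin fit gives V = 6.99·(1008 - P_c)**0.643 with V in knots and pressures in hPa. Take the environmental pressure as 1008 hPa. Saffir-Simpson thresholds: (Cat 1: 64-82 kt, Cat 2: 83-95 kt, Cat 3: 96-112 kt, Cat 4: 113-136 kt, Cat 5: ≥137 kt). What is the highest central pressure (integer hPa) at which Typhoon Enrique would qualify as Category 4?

Category 4 begins at V = 113 kt.
Required ΔP = (113/6.99)^(1/0.643) = 16.166^1.555 ≈ 75.79 hPa.
P_c ≤ 1008 − 75.79 = 932.21, so the highest integer P_c is 932 hPa.

932 hPa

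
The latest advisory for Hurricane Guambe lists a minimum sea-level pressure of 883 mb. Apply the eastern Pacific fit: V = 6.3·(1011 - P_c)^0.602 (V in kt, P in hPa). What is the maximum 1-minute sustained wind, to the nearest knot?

ΔP = 1011 − 883 = 128 mb.
128^0.602 ≈ 18.558.
V ≈ 6.3 × 18.558 ≈ 116.9 kt.

117 kt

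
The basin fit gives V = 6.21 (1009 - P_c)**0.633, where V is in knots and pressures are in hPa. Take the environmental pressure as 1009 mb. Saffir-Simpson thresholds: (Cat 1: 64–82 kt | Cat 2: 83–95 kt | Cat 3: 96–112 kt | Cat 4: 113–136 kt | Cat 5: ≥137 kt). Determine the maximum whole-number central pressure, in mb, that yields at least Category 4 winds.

911 mb

Category 4 begins at V = 113 kt.
Required ΔP = (113/6.21)^(1/0.633) = 18.196^1.580 ≈ 97.84 mb.
P_c ≤ 1009 − 97.84 = 911.16, so the highest integer P_c is 911 mb.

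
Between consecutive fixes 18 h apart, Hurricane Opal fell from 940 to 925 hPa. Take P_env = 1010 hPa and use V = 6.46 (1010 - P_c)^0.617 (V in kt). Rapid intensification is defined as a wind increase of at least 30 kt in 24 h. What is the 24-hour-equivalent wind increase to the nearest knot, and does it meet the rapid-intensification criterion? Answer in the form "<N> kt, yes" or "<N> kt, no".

V₁: ΔP = 70, V ≈ 6.46 × 70^0.617 ≈ 88.85 kt.
V₂: ΔP = 85, V ≈ 6.46 × 85^0.617 ≈ 100.16 kt.
ΔV over 18 h = 11.31 kt → 24 h equivalent = 11.31 × 24/18 ≈ 15.08 kt.
15 kt < 30 kt ⇒ not rapid intensification.

15 kt, no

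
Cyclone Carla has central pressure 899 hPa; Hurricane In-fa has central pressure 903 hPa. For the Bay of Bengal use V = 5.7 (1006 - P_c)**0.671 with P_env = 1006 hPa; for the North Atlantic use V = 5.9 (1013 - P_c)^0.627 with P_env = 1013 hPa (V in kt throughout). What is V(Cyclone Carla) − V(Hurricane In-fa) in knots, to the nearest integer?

19 kt

Cyclone Carla: ΔP = 107; V ≈ 5.7 × 107^0.671 ≈ 131.10 kt.
Hurricane In-fa: ΔP = 110; V ≈ 5.9 × 110^0.627 ≈ 112.41 kt.
Difference ≈ 131.10 − 112.41 = 18.69 → 19 kt.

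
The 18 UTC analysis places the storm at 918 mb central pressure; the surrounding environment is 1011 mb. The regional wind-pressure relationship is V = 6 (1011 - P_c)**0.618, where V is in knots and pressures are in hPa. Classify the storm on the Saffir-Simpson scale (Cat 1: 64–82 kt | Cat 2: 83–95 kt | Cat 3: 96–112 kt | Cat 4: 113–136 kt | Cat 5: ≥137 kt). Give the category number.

3

ΔP = 1011 − 918 = 93 mb.
V ≈ 6 × 93^0.618 = 6 × 16.46 ≈ 99 kt.
99 kt falls in the Category 3 band.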